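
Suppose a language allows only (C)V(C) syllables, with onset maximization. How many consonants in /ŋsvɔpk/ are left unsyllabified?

The consonants /ŋ/, /s/, /k/ cannot be parsed into a legal (C)V(C) syllable (at most one coda consonant is licensed; onsets are limited to one consonant).

3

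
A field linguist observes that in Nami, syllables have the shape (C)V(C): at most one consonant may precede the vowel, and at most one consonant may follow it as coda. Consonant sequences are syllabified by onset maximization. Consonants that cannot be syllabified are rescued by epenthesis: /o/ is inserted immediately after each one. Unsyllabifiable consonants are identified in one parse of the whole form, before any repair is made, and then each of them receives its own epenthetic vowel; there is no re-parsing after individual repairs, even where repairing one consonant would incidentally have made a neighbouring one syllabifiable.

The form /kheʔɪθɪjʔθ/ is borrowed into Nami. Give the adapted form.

The consonants /k/, /ʔ/, /θ/ cannot be parsed into a legal (C)V(C) syllable (at most one coda consonant is licensed; onsets are limited to one consonant).
Each unlicensed consonant becomes the onset of a new syllable: /k/ → /ko/, /ʔ/ → /ʔo/, /θ/ → /θo/.

koheʔɪθɪjʔoθo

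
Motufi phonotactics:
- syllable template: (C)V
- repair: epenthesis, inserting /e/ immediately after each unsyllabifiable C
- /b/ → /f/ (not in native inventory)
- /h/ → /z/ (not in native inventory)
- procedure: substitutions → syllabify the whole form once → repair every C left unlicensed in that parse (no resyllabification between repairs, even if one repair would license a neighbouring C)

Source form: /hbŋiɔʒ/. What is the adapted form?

Substitution: /h/ → /z/, /b/ → /f/, giving /zfŋiɔʒ/.
Under (C)V, the unsyllabifiable consonants are /z/, /f/, /ʒ/ (no codas are permitted; onsets are limited to one consonant).
Inserting the epenthetic vowel yields /z/ → /ze/, /f/ → /fe/, /ʒ/ → /ʒe/.

zefeŋiɔʒe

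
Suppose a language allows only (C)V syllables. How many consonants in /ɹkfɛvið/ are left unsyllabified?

3

Under (C)V, the unsyllabifiable consonants are /ɹ/, /k/, /ð/ (no codas are permitted; onsets are limited to one consonant).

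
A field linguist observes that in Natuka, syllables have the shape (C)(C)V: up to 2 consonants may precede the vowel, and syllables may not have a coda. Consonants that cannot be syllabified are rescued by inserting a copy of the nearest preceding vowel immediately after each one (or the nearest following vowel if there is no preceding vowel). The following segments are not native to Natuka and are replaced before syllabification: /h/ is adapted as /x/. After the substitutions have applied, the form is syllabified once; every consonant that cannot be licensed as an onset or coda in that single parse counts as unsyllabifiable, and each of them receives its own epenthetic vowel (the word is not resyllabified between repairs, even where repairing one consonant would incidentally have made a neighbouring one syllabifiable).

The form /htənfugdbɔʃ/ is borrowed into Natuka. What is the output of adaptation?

Substitution: /h/ → /x/, giving /xtənfugdbɔʃ/.
The consonants /g/, /ʃ/ cannot be parsed into a legal (C)(C)V syllable (no codas are permitted; onsets may contain at most 2 consonants).
Epenthesis after each stranded consonant: /g/ → /gu/, /ʃ/ → /ʃɔ/.

xtənfugudbɔʃɔ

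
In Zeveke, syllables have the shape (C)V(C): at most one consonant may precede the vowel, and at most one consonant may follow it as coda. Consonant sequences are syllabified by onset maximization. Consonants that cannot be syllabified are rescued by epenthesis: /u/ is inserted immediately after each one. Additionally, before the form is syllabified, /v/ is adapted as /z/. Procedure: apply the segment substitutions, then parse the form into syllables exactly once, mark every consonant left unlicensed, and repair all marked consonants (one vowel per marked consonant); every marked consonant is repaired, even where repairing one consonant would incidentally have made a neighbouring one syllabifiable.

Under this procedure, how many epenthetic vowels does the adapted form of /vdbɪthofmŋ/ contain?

4

After substitution the input is /zdbɪthofmŋ/.
The unsyllabifiable consonants are /z/, /d/, /m/, /ŋ/; each receives one epenthetic vowel.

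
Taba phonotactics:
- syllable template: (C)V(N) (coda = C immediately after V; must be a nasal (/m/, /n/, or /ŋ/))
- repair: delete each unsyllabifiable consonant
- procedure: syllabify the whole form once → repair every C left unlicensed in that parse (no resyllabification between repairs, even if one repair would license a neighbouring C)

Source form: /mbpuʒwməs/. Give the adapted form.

Under (C)V(N), the unsyllabifiable consonants are /m/, /b/, /ʒ/, /w/, /s/ (only a nasal (/m/, /n/, or /ŋ/) is licensed in coda position; onsets are limited to one consonant).
Each unlicensed consonant is deleted: /m/, /b/, /ʒ/, /w/, /s/.

pumə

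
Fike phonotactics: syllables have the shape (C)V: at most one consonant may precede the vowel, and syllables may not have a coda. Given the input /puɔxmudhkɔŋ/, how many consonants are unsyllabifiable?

Syllabifying with onset maximization leaves /x/, /d/, /h/, /ŋ/ stranded (no codas are permitted; onsets are limited to one consonant).

4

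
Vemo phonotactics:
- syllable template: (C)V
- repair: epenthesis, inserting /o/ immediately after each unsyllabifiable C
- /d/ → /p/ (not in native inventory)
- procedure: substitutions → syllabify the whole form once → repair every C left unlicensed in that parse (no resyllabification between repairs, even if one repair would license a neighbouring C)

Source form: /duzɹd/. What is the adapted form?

Substitution: /d/ → /p/, giving /puzɹp/.
Syllabifying with onset maximization leaves /z/, /ɹ/, /p/ stranded (no codas are permitted; onsets are limited to one consonant).
Each unlicensed consonant becomes the onset of a new syllable: /z/ → /zo/, /ɹ/ → /ɹo/, /p/ → /po/.

puzoɹopo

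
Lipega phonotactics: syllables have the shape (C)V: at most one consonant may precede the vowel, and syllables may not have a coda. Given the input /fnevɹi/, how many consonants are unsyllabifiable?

Syllabifying with onset maximization leaves /f/, /v/ stranded (no codas are permitted; onsets are limited to one consonant).

2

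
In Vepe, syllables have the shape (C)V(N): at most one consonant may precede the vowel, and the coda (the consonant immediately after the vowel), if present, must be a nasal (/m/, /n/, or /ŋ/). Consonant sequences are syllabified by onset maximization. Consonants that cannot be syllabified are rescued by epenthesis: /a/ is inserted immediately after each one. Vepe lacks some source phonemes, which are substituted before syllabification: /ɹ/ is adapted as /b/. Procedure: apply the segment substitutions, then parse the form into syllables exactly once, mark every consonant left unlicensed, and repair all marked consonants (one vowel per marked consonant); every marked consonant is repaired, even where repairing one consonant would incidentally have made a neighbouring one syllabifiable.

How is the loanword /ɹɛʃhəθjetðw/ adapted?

bɛʃahəθajetaðawa

Substitution: /ɹ/ → /b/, giving /bɛʃhəθjetðw/.
The consonants /ʃ/, /θ/, /t/, /ð/, /w/ cannot be parsed into a legal (C)V(N) syllable (only a nasal (/m/, /n/, or /ŋ/) is licensed in coda position; onsets are limited to one consonant).
Epenthesis after each stranded consonant: /ʃ/ → /ʃa/, /θ/ → /θa/, /t/ → /ta/, /ð/ → /ða/, /w/ → /wa/.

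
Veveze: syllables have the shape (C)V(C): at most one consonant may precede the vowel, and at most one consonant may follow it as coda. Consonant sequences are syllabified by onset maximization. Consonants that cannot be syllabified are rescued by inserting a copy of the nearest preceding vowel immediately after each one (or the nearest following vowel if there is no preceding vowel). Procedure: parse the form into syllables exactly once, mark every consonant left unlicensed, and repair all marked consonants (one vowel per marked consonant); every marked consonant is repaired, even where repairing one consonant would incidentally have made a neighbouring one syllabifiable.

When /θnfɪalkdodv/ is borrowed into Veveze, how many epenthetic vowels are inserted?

The unsyllabifiable consonants are /θ/, /n/, /k/, /v/; each receives one epenthetic vowel.

4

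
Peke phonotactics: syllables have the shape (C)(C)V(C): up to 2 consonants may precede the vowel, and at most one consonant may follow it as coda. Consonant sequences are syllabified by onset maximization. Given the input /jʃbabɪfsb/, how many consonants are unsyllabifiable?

The consonants /j/, /s/, /b/ cannot be parsed into a legal (C)(C)V(C) syllable (at most one coda consonant is licensed; onsets may contain at most 2 consonants).

3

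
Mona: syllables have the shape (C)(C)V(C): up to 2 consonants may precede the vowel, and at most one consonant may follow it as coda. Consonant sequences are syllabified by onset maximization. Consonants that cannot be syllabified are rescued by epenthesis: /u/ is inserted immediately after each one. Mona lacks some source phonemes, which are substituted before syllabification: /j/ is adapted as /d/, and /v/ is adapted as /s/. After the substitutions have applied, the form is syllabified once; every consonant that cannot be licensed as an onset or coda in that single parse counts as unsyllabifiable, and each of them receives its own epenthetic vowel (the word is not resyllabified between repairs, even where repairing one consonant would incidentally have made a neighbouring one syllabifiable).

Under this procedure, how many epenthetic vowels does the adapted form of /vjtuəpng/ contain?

3

After substitution the input is /sdtuəpng/.
The unsyllabifiable consonants are /s/, /n/, /g/; each receives one epenthetic vowel.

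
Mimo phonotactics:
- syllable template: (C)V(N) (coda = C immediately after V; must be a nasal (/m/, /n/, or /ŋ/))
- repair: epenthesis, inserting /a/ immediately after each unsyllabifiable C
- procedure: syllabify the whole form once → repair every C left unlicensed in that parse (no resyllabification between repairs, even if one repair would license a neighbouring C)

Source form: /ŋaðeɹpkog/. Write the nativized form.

ŋaðeɹapakoga

The consonants /ɹ/, /p/, /g/ cannot be parsed into a legal (C)V(N) syllable (only a nasal (/m/, /n/, or /ŋ/) is licensed in coda position; onsets are limited to one consonant).
Inserting the epenthetic vowel yields /ɹ/ → /ɹa/, /p/ → /pa/, /g/ → /ga/.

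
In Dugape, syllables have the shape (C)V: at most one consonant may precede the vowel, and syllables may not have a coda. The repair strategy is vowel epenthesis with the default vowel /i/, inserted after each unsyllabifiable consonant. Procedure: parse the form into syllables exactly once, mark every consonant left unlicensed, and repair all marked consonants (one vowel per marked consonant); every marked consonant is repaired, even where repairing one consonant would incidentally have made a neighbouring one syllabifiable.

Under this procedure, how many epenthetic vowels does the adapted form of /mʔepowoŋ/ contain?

The unsyllabifiable consonants are /m/, /ŋ/; each receives one epenthetic vowel.

2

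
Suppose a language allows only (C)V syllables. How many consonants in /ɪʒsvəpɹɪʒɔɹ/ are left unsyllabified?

Syllabifying with onset maximization leaves /ʒ/, /s/, /p/, /ɹ/ stranded (no codas are permitted; onsets are limited to one consonant).

4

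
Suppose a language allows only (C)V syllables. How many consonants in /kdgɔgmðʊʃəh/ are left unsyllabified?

5

Under (C)V, the unsyllabifiable consonants are /k/, /d/, /g/, /m/, /h/ (no codas are permitted; onsets are limited to one consonant).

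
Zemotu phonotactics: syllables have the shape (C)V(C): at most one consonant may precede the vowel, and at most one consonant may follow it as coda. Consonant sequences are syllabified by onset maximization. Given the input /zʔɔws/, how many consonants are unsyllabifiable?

2

Under (C)V(C), the unsyllabifiable consonants are /z/, /s/ (at most one coda consonant is licensed; onsets are limited to one consonant).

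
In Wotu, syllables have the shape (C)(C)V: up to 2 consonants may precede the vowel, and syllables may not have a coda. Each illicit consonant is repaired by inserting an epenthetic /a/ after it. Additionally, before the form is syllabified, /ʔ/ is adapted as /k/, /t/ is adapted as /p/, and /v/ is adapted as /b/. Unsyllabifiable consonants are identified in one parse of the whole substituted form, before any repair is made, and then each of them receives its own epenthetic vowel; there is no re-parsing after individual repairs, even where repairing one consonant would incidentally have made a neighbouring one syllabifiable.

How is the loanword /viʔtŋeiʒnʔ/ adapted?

bikapŋeiʒanaka

Substitution: /v/ → /b/, /ʔ/ → /k/, /t/ → /p/, giving /bikpŋeiʒnk/.
The consonants /k/, /ʒ/, /n/, /k/ cannot be parsed into a legal (C)(C)V syllable (no codas are permitted; onsets may contain at most 2 consonants).
Inserting the epenthetic vowel yields /k/ → /ka/, /ʒ/ → /ʒa/, /n/ → /na/, /k/ → /ka/.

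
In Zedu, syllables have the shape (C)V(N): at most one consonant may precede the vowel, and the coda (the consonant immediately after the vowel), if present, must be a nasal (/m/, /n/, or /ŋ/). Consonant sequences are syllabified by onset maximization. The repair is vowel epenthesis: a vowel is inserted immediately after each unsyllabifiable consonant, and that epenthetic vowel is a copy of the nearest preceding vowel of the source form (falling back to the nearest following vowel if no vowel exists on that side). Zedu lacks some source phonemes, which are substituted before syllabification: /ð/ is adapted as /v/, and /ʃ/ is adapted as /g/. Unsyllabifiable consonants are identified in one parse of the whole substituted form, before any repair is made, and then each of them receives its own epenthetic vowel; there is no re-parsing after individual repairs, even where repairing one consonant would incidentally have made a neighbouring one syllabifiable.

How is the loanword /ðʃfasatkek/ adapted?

vagafasatakeke

Substitution: /ð/ → /v/, /ʃ/ → /g/, giving /vgfasatkek/.
Under (C)V(N), the unsyllabifiable consonants are /v/, /g/, /t/, /k/ (only a nasal (/m/, /n/, or /ŋ/) is licensed in coda position; onsets are limited to one consonant).
Epenthesis after each stranded consonant: /v/ → /va/, /g/ → /ga/, /t/ → /ta/, /k/ → /ke/.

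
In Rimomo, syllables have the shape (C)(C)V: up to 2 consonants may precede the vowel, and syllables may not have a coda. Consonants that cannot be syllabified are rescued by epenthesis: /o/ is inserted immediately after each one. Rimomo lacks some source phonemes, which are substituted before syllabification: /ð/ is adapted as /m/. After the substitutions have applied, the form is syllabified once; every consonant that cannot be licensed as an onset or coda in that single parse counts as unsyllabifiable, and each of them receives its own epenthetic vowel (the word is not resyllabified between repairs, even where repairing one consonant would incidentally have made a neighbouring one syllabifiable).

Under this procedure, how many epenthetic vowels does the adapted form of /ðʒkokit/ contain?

2

After substitution the input is /mʒkokit/.
The unsyllabifiable consonants are /m/, /t/; each receives one epenthetic vowel.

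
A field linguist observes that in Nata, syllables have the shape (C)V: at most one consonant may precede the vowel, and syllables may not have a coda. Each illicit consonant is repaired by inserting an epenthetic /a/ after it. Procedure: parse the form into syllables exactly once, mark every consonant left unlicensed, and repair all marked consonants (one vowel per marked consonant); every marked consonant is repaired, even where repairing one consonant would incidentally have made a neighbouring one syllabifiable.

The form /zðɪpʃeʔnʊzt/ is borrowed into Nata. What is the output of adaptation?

Syllabifying with onset maximization leaves /z/, /p/, /ʔ/, /z/, /t/ stranded (no codas are permitted; onsets are limited to one consonant).
Inserting the epenthetic vowel yields /z/ → /za/, /p/ → /pa/, /ʔ/ → /ʔa/, /z/ → /za/, /t/ → /ta/.

zaðɪpaʃeʔanʊzata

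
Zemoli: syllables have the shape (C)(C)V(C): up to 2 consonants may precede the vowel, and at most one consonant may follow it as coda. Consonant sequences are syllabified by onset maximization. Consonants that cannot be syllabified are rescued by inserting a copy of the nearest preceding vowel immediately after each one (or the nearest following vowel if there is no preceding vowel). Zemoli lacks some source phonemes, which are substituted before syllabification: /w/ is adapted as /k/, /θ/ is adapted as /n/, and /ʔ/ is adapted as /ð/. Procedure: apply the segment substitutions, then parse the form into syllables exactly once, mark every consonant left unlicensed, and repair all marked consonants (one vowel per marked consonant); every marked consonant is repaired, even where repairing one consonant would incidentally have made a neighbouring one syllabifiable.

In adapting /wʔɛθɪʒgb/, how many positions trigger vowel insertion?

2

After substitution the input is /kðɛnɪʒgb/.
The unsyllabifiable consonants are /g/, /b/; each receives one epenthetic vowel.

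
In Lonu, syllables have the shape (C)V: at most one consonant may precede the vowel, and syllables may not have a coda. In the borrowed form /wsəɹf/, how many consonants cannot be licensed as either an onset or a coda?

3

Syllabifying with onset maximization leaves /w/, /ɹ/, /f/ stranded (no codas are permitted; onsets are limited to one consonant).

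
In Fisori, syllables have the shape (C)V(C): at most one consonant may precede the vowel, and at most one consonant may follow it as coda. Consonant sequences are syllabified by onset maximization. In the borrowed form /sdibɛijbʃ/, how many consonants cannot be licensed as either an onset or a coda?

The consonants /s/, /b/, /ʃ/ cannot be parsed into a legal (C)V(C) syllable (at most one coda consonant is licensed; onsets are limited to one consonant).

3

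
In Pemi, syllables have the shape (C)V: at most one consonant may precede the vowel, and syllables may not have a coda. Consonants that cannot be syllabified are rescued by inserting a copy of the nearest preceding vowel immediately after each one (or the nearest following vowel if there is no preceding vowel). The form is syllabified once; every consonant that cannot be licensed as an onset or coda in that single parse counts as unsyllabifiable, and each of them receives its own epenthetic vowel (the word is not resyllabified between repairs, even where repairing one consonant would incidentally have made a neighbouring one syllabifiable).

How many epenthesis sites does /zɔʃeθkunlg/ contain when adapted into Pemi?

The unsyllabifiable consonants are /θ/, /n/, /l/, /g/; each receives one epenthetic vowel.

4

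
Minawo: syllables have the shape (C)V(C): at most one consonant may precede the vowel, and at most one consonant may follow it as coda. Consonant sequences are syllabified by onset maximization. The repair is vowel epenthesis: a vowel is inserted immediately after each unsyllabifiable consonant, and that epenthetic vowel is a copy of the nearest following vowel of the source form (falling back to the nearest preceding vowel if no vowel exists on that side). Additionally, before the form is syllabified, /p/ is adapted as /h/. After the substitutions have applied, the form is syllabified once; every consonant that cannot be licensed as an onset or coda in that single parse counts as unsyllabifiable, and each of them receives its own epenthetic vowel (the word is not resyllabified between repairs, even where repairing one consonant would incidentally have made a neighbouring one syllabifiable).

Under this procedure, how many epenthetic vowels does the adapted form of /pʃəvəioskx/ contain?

After substitution the input is /hʃəvəioskx/.
The unsyllabifiable consonants are /h/, /k/, /x/; each receives one epenthetic vowel.

3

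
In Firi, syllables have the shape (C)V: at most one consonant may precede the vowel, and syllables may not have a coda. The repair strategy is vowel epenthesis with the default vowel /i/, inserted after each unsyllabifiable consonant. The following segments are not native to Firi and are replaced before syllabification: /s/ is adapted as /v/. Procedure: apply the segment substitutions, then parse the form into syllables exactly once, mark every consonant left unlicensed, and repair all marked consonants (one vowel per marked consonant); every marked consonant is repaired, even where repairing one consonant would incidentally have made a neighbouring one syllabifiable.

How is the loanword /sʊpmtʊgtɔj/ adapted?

vʊpimitʊgitɔji

Substitution: /s/ → /v/, giving /vʊpmtʊgtɔj/.
The consonants /p/, /m/, /g/, /j/ cannot be parsed into a legal (C)V syllable (no codas are permitted; onsets are limited to one consonant).
Each unlicensed consonant becomes the onset of a new syllable: /p/ → /pi/, /m/ → /mi/, /g/ → /gi/, /j/ → /ji/.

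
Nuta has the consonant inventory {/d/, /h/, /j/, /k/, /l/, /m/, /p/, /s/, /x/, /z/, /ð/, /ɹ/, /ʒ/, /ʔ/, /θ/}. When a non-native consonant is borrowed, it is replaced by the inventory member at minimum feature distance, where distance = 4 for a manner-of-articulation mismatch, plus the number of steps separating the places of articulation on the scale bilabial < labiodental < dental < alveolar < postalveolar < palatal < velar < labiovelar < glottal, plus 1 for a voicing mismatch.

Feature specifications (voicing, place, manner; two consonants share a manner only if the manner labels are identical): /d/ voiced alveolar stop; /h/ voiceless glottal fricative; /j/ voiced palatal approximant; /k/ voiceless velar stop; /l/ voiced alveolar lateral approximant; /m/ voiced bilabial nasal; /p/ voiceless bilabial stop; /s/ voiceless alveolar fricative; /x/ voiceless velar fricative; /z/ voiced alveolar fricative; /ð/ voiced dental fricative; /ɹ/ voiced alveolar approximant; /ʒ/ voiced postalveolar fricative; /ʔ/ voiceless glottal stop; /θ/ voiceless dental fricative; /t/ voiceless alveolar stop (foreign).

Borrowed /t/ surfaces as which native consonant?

/d/ is closest: same manner (stop), place distance 0 (alveolar→alveolar), voicing differs (+1); total 1. Next closest is /k/ at distance 3.

d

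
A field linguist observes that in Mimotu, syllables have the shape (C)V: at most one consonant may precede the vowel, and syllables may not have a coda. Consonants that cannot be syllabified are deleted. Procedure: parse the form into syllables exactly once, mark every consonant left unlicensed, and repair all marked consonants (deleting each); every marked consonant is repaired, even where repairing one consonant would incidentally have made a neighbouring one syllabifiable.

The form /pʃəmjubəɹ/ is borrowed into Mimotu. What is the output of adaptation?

Syllabifying with onset maximization leaves /p/, /m/, /ɹ/ stranded (no codas are permitted; onsets are limited to one consonant).
Deleting the stranded consonants removes /p/, /m/, /ɹ/.

ʃəjubə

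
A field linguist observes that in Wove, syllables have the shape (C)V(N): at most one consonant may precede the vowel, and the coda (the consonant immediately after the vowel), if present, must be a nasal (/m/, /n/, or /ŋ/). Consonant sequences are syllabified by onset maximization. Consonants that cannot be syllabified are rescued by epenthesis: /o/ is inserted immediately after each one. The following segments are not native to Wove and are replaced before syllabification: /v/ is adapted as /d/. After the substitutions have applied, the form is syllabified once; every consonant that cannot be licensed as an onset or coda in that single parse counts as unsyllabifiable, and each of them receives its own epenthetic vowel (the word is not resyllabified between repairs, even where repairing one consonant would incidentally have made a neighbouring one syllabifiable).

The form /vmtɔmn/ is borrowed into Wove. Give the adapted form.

Substitution: /v/ → /d/, giving /dmtɔmn/.
The consonants /d/, /m/, /n/ cannot be parsed into a legal (C)V(N) syllable (only a nasal (/m/, /n/, or /ŋ/) is licensed in coda position; onsets are limited to one consonant).
Inserting the epenthetic vowel yields /d/ → /do/, /m/ → /mo/, /n/ → /no/.

domotɔmno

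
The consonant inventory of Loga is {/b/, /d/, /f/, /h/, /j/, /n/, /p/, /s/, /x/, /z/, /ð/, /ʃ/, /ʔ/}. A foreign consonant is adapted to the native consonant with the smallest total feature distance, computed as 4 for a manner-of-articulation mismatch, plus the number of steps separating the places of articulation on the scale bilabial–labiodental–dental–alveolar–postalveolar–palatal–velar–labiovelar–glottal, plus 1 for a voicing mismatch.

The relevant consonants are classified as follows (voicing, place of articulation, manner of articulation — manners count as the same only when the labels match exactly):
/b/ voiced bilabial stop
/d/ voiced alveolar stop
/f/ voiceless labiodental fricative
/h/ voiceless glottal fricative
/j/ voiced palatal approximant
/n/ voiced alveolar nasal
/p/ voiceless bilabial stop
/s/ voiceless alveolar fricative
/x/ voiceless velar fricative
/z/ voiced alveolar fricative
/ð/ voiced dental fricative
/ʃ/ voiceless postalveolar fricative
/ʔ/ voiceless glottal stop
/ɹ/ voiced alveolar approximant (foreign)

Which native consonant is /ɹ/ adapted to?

j

/j/ is closest: same manner (approximant), place distance 2 (alveolar→palatal), same voicing; total 2. Next closest is /d/ at distance 4.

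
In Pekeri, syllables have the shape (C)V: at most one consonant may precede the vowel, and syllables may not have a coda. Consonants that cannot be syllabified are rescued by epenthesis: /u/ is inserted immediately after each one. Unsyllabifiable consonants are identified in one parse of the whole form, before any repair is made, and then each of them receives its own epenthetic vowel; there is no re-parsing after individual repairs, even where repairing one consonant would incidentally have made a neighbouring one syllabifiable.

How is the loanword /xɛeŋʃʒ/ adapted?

xɛeŋuʃuʒu

Under (C)V, the unsyllabifiable consonants are /ŋ/, /ʃ/, /ʒ/ (no codas are permitted; onsets are limited to one consonant).
Each unlicensed consonant becomes the onset of a new syllable: /ŋ/ → /ŋu/, /ʃ/ → /ʃu/, /ʒ/ → /ʒu/.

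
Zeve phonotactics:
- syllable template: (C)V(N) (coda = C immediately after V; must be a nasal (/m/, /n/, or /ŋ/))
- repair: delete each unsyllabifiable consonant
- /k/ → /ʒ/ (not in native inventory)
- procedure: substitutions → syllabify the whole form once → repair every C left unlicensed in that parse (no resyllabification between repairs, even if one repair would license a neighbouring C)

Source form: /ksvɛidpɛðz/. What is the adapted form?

vɛipɛ

Substitution: /k/ → /ʒ/, giving /ʒsvɛidpɛðz/.
Under (C)V(N), the unsyllabifiable consonants are /ʒ/, /s/, /d/, /ð/, /z/ (only a nasal (/m/, /n/, or /ŋ/) is licensed in coda position; onsets are limited to one consonant).
Deletion applies to /ʒ/, /s/, /d/, /ð/, /z/.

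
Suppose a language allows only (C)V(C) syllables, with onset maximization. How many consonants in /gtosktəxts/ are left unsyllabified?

4

The consonants /g/, /k/, /t/, /s/ cannot be parsed into a legal (C)V(C) syllable (at most one coda consonant is licensed; onsets are limited to one consonant).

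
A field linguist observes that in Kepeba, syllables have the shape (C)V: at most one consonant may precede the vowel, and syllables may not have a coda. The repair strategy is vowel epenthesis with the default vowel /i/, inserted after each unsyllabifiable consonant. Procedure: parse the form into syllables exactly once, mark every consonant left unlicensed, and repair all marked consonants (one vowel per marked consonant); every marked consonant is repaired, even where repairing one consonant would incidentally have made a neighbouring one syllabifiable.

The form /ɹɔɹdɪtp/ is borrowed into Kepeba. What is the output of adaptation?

The consonants /ɹ/, /t/, /p/ cannot be parsed into a legal (C)V syllable (no codas are permitted; onsets are limited to one consonant).
Inserting the epenthetic vowel yields /ɹ/ → /ɹi/, /t/ → /ti/, /p/ → /pi/.

ɹɔɹidɪtipi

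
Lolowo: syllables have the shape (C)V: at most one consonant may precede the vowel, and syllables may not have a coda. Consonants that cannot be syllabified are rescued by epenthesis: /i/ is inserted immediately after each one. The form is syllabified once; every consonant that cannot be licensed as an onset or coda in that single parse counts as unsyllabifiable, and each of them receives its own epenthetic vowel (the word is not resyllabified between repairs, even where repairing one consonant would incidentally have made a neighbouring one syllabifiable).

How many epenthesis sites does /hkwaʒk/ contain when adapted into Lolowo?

4

The unsyllabifiable consonants are /h/, /k/, /ʒ/, /k/; each receives one epenthetic vowel.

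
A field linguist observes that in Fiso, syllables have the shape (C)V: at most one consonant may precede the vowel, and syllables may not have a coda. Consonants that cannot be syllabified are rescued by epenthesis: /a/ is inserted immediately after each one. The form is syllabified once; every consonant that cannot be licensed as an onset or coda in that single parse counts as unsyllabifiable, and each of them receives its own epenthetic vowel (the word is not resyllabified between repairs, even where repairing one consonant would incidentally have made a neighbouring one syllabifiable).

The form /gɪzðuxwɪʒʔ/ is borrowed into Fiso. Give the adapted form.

gɪzaðuxawɪʒaʔa

The consonants /z/, /x/, /ʒ/, /ʔ/ cannot be parsed into a legal (C)V syllable (no codas are permitted; onsets are limited to one consonant).
Inserting the epenthetic vowel yields /z/ → /za/, /x/ → /xa/, /ʒ/ → /ʒa/, /ʔ/ → /ʔa/.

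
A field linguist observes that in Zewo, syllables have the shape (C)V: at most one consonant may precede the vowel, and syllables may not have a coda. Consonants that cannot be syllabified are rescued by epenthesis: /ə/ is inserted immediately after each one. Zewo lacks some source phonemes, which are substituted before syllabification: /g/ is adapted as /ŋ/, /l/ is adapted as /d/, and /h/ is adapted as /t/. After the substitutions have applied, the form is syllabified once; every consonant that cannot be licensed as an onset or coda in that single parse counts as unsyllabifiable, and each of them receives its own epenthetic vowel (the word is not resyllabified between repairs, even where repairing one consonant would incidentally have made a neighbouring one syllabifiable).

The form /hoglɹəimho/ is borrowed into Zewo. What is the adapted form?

toŋədəɹəiməto

Substitution: /h/ → /t/, /g/ → /ŋ/, /l/ → /d/, giving /toŋdɹəimto/.
Under (C)V, the unsyllabifiable consonants are /ŋ/, /d/, /m/ (no codas are permitted; onsets are limited to one consonant).
Each unlicensed consonant becomes the onset of a new syllable: /ŋ/ → /ŋə/, /d/ → /də/, /m/ → /mə/.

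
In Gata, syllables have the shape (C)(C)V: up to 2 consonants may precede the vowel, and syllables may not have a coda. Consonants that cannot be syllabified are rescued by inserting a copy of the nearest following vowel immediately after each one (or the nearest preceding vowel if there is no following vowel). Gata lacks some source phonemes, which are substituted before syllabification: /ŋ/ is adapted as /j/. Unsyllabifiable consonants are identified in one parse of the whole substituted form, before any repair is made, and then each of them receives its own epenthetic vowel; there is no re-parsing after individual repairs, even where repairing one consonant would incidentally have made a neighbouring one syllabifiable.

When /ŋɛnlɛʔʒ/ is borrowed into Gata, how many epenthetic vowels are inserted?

After substitution the input is /jɛnlɛʔʒ/.
The unsyllabifiable consonants are /ʔ/, /ʒ/; each receives one epenthetic vowel.

2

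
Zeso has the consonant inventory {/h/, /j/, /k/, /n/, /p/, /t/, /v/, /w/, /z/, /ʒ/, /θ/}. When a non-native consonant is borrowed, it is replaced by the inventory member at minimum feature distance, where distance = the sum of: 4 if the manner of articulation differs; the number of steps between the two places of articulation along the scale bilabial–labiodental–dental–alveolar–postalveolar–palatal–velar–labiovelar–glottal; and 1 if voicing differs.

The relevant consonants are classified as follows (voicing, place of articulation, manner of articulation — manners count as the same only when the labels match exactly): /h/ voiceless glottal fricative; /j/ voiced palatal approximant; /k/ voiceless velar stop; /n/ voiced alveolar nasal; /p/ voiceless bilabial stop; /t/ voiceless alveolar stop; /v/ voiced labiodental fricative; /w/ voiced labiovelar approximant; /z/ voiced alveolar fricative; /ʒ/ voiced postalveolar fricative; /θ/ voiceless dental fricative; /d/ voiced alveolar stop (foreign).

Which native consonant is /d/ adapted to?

/t/ is closest: same manner (stop), place distance 0 (alveolar→alveolar), voicing differs (+1); total 1. Next closest is /k/ at distance 4.

t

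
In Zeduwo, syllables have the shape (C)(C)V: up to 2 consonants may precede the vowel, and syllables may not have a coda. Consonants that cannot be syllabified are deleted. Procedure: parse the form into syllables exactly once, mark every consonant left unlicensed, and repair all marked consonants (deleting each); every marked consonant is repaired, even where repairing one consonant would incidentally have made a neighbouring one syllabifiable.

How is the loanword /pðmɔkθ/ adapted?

ðmɔ

Under (C)(C)V, the unsyllabifiable consonants are /p/, /k/, /θ/ (no codas are permitted; onsets may contain at most 2 consonants).
Each unlicensed consonant is deleted: /p/, /k/, /θ/.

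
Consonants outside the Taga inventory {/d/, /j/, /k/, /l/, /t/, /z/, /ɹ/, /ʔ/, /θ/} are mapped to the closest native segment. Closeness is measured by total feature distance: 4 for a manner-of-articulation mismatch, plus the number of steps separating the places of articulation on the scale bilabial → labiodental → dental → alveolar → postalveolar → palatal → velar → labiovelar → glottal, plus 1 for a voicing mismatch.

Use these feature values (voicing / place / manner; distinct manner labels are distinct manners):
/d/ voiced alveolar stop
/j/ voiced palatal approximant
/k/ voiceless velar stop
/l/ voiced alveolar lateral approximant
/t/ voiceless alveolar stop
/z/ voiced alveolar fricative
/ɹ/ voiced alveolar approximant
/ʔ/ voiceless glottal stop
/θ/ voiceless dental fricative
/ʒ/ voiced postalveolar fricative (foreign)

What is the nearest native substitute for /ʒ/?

z

/z/ is closest: same manner (fricative), place distance 1 (postalveolar→alveolar), same voicing; total 1. Next closest is /θ/ at distance 3.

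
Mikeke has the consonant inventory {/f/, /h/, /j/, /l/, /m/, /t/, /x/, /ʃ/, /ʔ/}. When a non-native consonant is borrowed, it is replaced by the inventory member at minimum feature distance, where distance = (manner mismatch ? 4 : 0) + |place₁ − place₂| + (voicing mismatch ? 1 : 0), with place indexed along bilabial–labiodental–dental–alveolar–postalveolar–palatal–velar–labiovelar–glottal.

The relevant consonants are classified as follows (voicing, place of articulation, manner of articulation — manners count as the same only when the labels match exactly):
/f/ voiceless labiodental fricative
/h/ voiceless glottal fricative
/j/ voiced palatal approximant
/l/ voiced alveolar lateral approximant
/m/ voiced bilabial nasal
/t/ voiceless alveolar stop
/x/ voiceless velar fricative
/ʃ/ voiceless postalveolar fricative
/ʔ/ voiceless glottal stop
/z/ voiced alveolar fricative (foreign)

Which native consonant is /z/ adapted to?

ʃ

/ʃ/ is closest: same manner (fricative), place distance 1 (alveolar→postalveolar), voicing differs (+1); total 2. Next closest is /f/ at distance 3.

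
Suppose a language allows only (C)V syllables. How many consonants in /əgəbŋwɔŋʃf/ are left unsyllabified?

5

Under (C)V, the unsyllabifiable consonants are /b/, /ŋ/, /ŋ/, /ʃ/, /f/ (no codas are permitted; onsets are limited to one consonant).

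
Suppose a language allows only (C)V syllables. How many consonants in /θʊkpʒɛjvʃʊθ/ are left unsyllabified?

5

Syllabifying with onset maximization leaves /k/, /p/, /j/, /v/, /θ/ stranded (no codas are permitted; onsets are limited to one consonant).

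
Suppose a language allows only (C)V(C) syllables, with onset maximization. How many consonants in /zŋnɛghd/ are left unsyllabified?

4

Under (C)V(C), the unsyllabifiable consonants are /z/, /ŋ/, /h/, /d/ (at most one coda consonant is licensed; onsets are limited to one consonant).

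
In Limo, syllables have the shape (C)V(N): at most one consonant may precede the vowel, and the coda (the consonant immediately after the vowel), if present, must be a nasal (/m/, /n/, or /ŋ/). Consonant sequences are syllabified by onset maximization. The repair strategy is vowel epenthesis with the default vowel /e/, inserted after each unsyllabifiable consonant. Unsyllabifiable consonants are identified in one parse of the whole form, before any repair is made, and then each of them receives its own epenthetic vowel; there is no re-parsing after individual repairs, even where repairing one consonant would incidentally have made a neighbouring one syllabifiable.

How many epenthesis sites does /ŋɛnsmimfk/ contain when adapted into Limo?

3

The unsyllabifiable consonants are /s/, /f/, /k/; each receives one epenthetic vowel.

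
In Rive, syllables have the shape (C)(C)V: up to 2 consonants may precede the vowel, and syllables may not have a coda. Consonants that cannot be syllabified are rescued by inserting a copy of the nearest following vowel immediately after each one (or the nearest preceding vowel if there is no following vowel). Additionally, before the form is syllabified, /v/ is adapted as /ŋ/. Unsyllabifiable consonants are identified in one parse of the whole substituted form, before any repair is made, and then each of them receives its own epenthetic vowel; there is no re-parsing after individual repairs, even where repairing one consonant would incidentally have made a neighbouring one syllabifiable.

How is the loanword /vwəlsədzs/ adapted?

Substitution: /v/ → /ŋ/, giving /ŋwəlsədzs/.
The consonants /d/, /z/, /s/ cannot be parsed into a legal (C)(C)V syllable (no codas are permitted; onsets may contain at most 2 consonants).
Inserting the epenthetic vowel yields /d/ → /də/, /z/ → /zə/, /s/ → /sə/.

ŋwəlsədəzəsə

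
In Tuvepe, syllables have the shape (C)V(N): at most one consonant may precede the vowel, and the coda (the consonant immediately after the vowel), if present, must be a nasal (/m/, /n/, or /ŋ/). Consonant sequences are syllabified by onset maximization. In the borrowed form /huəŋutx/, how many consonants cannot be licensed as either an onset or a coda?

Syllabifying with onset maximization leaves /t/, /x/ stranded (only a nasal (/m/, /n/, or /ŋ/) is licensed in coda position; onsets are limited to one consonant).

2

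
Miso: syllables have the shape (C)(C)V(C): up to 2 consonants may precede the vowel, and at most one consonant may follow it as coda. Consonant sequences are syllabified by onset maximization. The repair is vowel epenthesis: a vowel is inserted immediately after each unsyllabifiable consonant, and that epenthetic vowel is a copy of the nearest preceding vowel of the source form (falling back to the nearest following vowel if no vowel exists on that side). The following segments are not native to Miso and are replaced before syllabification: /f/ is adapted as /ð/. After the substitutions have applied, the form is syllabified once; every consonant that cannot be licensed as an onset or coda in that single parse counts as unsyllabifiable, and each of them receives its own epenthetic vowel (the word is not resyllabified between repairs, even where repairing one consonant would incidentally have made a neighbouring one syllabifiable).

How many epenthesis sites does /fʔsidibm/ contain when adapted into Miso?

After substitution the input is /ðʔsidibm/.
The unsyllabifiable consonants are /ð/, /m/; each receives one epenthetic vowel.

2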